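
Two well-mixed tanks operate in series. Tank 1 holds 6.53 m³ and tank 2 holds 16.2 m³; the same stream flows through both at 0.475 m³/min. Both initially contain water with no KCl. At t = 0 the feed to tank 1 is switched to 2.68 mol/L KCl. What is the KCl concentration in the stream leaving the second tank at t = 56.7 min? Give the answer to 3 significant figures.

1.86 mol/L

Time constants: τᵢ = Vᵢ/Q for each well-mixed tank.
τ₁ = 6.53/0.475 = 13.747 min; τ₂ = 16.2/0.475 = 34.105 min.
Tank 1: C₁ = C_in(1 − e^(−t/τ₁)). Tank 2 (τ₁ ≠ τ₂): C₂ = C_in[1 − (τ₁ e^(−t/τ₁) − τ₂ e^(−t/τ₂))/(τ₁ − τ₂)].
At t = 56.7: e^(−t/τ₁) = 0.016173, e^(−t/τ₂) = 0.18966.
C₂ = 2.68·[1 − (13.747·0.016173 − 34.105·0.18966)/(-20.358)] = 2.68·0.69318 = 1.8577 mol/L.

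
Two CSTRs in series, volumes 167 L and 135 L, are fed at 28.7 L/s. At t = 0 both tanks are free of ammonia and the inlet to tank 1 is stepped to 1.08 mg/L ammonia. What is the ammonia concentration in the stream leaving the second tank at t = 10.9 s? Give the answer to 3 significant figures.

0.663 mg/L

Time constants: τᵢ = Vᵢ/Q for each well-mixed tank.
τ₁ = 167/28.7 = 5.8188 s; τ₂ = 135/28.7 = 4.7038 s.
Tank 1: C₁ = C_in(1 − e^(−t/τ₁)). Tank 2 (τ₁ ≠ τ₂): C₂ = C_in[1 − (τ₁ e^(−t/τ₁) − τ₂ e^(−t/τ₂))/(τ₁ − τ₂)].
At t = 10.9: e^(−t/τ₁) = 0.15363, e^(−t/τ₂) = 0.098543.
C₂ = 1.08·[1 − (5.8188·0.15363 − 4.7038·0.098543)/(1.1150)] = 1.08·0.61399 = 0.66311 mg/L.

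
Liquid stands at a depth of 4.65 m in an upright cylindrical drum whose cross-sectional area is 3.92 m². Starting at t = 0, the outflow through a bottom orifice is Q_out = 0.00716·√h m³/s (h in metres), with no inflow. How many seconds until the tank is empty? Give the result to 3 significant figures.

2360 s

A dh/dt = −Q_out = −0.00716 √h.
This is separable: 2 d(√h)/dt = −0.00716/A, so √h = √h₀ − (0.00716/(2A)) t.
Tank is empty when √h = 0: t_empty = 2A√h₀/0.00716.
t_empty = 2·3.92·√4.65/0.00716 = 7.8400·2.1564/0.00716 = 2361.2 s.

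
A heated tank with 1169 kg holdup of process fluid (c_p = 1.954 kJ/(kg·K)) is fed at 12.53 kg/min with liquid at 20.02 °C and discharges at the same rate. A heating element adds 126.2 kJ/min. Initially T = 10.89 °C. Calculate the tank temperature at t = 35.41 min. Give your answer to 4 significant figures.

15.40 °C

Energy balance: M c_p dT/dt = ṁ c_p (T_in − T) + 126.2.
Rearrange: dT/dt = (T_ss − T)/τ with τ = M/ṁ = 93.2961 min and T_ss = T_in + Q̇/(ṁ c_p) = 25.1745 °C.
This is linear first-order; T(t) = T_ss + (T₀ − T_ss) e^(−t/τ).
T(35.41) = 25.1745 + (-14.2845)·e^(−35.41/93.2961) = 25.1745 + (-14.2845)·0.684173 = 15.4014 °C.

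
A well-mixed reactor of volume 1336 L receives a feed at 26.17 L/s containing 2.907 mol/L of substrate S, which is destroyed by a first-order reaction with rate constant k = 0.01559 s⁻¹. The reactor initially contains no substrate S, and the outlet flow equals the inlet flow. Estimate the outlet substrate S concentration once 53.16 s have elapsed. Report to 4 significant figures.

Accumulation = in − out − consumed: V dC/dt = Q C_in − Q C − k V C.
dC/dt = (Q/V) C_in − (Q/V + k) C; effective rate a = Q/V + k = 0.0195883 + 0.01559 = 0.0351783 s⁻¹.
C_ss = Q C_in/(Q + kV) = 1.61870 mol/L; C(t) = C_ss + (C₀ − C_ss) e^(−a t).
C(53.16) = 1.61870 + (-1.61870)·e^(−0.0351783·53.16) = 1.61870 + (-1.61870)·0.154111 = 1.36924 mol/L.

1.369 mol/L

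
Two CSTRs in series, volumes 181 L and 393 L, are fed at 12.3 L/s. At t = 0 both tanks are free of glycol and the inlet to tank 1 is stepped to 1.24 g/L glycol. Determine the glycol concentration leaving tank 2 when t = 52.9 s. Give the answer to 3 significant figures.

0.830 g/L

Time constants: τᵢ = Vᵢ/Q for each well-mixed tank.
τ₁ = 181/12.3 = 14.715 s; τ₂ = 393/12.3 = 31.951 s.
Tank 1: C₁ = C_in(1 − e^(−t/τ₁)). Tank 2 (τ₁ ≠ τ₂): C₂ = C_in[1 − (τ₁ e^(−t/τ₁) − τ₂ e^(−t/τ₂))/(τ₁ − τ₂)].
At t = 52.9: e^(−t/τ₁) = 0.027464, e^(−t/τ₂) = 0.19097.
C₂ = 1.24·[1 − (14.715·0.027464 − 31.951·0.19097)/(-17.236)] = 1.24·0.66944 = 0.83010 g/L.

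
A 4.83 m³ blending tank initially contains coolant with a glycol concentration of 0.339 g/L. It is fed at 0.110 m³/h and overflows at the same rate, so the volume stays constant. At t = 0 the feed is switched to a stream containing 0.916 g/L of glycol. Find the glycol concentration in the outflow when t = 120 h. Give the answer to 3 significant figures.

0.878 g/L

Unsteady species balance (constant V, well mixed): V dC/dt = Q(C_in − C).
Rewrite as dC/dt + C/τ = C_in/τ, τ = V/Q = 43.909 h.
Integrating: C(t) = C_in + (C₀ − C_in) e^(−t/τ).
C(120) = 0.916 + (0.339 − 0.916)·e^(−120/43.909) = 0.916 + (-0.57700)·0.065029 = 0.87848 g/L.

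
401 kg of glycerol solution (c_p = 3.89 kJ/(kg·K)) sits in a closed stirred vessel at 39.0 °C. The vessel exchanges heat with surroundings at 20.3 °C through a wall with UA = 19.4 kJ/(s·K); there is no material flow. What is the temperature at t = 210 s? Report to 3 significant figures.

21.7 °C

Lumped-capacitance energy balance: M c_p dT/dt = UA(T_amb − T).
dT/dt = (T_ss − T)/τ with T_ss = T_amb = 20.300 °C, τ = M c_p/UA = 401·3.89/19.4 = 80.407 s.
T approaches T_ss exponentially: T(t) = T_ss + (T₀ − T_ss) e^(−t/τ).
T(210) = 20.300 + (18.700)·0.073408 = 21.673 °C.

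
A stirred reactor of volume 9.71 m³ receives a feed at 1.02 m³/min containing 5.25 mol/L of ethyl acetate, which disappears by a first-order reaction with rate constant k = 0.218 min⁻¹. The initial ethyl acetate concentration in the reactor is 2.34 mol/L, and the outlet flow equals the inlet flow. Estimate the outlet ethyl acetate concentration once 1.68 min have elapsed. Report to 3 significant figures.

2.07 mol/L

Species balance: V dC/dt = Q C_in − Q C − k V C.
This is linear with rate a = Q/V + k = 0.32305 min⁻¹.
C_ss = Q C_in/(Q + kV) = 1.7072 mol/L; C(t) = C_ss + (C₀ − C_ss) e^(−a t).
C(1.68) = 1.7072 + (0.63284)·e^(−0.32305·1.68) = 1.7072 + (0.63284)·0.58117 = 2.0749 mol/L.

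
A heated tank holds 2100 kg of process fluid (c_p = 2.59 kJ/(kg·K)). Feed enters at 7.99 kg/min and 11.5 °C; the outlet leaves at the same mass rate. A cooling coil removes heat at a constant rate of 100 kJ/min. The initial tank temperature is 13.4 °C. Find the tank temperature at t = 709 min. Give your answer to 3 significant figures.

First-law balance (no shaft work): M c_p dT/dt = ṁ c_p (T_in − T) − 100.
τ = M/ṁ = 262.83 min; T_ss = T_in − Q̇/(ṁ c_p) = 11.5 − 100/(7.99·2.59) = 6.6677 °C.
This is linear first-order; T(t) = T_ss + (T₀ − T_ss) e^(−t/τ).
T(709) = 6.6677 + (6.7323)·e^(−709/262.83) = 6.6677 + (6.7323)·0.067369 = 7.1213 °C.

7.12 °C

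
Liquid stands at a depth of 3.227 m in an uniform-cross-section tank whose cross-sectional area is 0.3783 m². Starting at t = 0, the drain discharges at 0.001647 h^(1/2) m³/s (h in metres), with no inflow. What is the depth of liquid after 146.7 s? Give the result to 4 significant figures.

A dh/dt = −Q_out = −0.001647 √h.
This is separable: 2 d(√h)/dt = −0.001647/A, so √h = √h₀ − (0.001647/(2A)) t.
√h = √3.227 − 0.001647·146.7/(2·0.3783) = 1.79639 − 0.319343 = 1.47704.
h = 1.47704² = 2.18165 m.

2.182 m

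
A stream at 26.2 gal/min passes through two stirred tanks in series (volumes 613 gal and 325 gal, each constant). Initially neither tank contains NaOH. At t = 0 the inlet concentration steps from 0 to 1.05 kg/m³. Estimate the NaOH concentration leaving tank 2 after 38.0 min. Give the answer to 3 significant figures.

Species balance on tank i: dCᵢ/dt = (Cᵢ₋₁ − Cᵢ)/τᵢ with τᵢ = Vᵢ/Q.
τ₁ = 613/26.2 = 23.397 min; τ₂ = 325/26.2 = 12.405 min.
Solving the cascade with C₁(0)=C₂(0)=0 gives C₂(t) = C_in[1 − (τ₁ e^(−t/τ₁) − τ₂ e^(−t/τ₂))/(τ₁ − τ₂)].
At t = 38.0: e^(−t/τ₁) = 0.19708, e^(−t/τ₂) = 0.046729.
C₂ = 1.05·[1 − (23.397·0.19708 − 12.405·0.046729)/(10.992)] = 1.05·0.63325 = 0.66492 kg/m³.

0.665 kg/m³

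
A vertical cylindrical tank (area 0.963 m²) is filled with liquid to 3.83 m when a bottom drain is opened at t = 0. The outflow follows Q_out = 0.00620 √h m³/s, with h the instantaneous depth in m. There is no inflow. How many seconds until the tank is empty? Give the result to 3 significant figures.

608 s

Mass balance (ρ constant): A dh/dt = −0.00620 √h.
∫ h^(−1/2) dh = −(0.00620/A) ∫ dt, giving 2√h = 2√h₀ − (0.00620/A) t.
Set h = 0: 2√h₀ = (0.00620/A) t_empty ⇒ t_empty = 2A√h₀/0.00620.
t_empty = 2·0.963·√3.83/0.00620 = 1.9260·1.9570/0.00620 = 607.94 s.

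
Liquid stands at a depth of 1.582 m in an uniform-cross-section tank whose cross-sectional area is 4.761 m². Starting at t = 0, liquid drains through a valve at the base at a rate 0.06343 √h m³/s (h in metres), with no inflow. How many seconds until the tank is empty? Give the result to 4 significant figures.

188.8 s

A dh/dt = −Q_out = −0.06343 √h.
This is separable: 2 d(√h)/dt = −0.06343/A, so √h = √h₀ − (0.06343/(2A)) t.
Set h = 0: 2√h₀ = (0.06343/A) t_empty ⇒ t_empty = 2A√h₀/0.06343.
t_empty = 2·4.761·√1.582/0.06343 = 9.52200·1.25778/0.06343 = 188.815 s.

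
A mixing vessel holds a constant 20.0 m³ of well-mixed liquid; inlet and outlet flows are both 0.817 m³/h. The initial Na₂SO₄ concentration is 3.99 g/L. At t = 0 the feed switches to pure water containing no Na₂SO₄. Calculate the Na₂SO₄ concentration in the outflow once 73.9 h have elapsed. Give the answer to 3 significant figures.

Transient balance on the dissolved component: V dC/dt = Q(C_in − C).
Rewrite as dC/dt + C/τ = C_in/τ, τ = V/Q = 24.480 h.
C approaches C_in exponentially: C(t) = C_in + (C₀ − C_in) e^(−t/τ).
C(73.9) = 0 + (3.99 − 0)·e^(−73.9/24.480) = 0 + (3.9900)·0.048859 = 0.19495 g/L.

0.195 g/L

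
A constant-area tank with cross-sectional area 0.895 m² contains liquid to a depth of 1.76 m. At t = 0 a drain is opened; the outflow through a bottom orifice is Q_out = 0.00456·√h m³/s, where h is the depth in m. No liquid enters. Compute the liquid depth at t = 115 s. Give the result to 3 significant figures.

1.07 m

Volume balance on the tank: A dh/dt = −0.00456 √h.
This is separable: 2 d(√h)/dt = −0.00456/A, so √h = √h₀ − (0.00456/(2A)) t.
√h = √1.76 − 0.00456·115/(2·0.895) = 1.3266 − 0.29296 = 1.0337.
h = 1.0337² = 1.0685 m.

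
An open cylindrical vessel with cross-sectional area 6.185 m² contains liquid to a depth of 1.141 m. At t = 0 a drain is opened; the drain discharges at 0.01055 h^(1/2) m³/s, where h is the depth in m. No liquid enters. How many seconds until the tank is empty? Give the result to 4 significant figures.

A dh/dt = −Q_out = −0.01055 √h.
Separate and integrate: 2(√h − √h₀) = −(0.01055/A) t.
Tank is empty when √h = 0: t_empty = 2A√h₀/0.01055.
t_empty = 2·6.185·√1.141/0.01055 = 12.3700·1.06818/0.01055 = 1252.45 s.

1252 s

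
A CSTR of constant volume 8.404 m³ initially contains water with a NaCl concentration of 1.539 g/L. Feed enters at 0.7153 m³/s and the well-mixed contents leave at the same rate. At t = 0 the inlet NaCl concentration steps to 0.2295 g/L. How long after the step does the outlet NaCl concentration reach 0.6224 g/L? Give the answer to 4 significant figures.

Species balance: V dC/dt = Q(C_in − C) ⇒ τ = V/Q = 11.7489 s.
C(t) = C_in + (C₀ − C_in) e^(−t/τ). Set C = 0.6224 and solve for t:
e^(−t/τ) = (C − C_in)/(C₀ − C_in) = (0.6224 − 0.2295)/(1.539 − 0.2295) = 0.300038
t = −τ ln(…) = 11.7489 × 1.20385 = 14.1439 s.

14.14 s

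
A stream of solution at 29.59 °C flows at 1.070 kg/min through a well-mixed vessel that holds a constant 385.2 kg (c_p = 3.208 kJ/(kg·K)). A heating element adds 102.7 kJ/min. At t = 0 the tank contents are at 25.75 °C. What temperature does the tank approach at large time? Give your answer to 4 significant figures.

First-law balance (no shaft work): M c_p dT/dt = ṁ c_p (T_in − T) + 102.7.
At steady state dT/dt = 0 ⇒ T_ss = T_in + Q̇/(ṁ c_p) = 29.59 + 102.7/(1.070·3.208) = 59.5094 °C.

59.51 °C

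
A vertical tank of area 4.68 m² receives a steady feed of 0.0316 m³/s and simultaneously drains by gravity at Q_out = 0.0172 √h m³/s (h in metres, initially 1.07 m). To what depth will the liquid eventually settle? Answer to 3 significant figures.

Level balance: A dh/dt = 0.0316 − 0.0172 √h. Setting dh/dt = 0:
Q_in = 0.0172 √h_ss ⇒ √h_ss = 0.0316/0.0172 = 1.8372.
h_ss = 1.8372² = 3.3753 m. (Since h₀ = 1.07 m < h_ss, the level will rise toward this value.)

3.38 m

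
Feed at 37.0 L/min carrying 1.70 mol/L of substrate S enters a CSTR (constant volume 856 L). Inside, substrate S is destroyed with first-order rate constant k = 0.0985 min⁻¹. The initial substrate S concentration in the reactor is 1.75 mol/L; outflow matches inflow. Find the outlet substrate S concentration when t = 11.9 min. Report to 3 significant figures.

0.747 mol/L

Accumulation = in − out − consumed: V dC/dt = Q C_in − Q C − k V C.
dC/dt = (Q/V) C_in − (Q/V + k) C; effective rate a = Q/V + k = 0.043224 + 0.0985 = 0.14172 min⁻¹.
C_ss = Q C_in/(Q + kV) = 0.51848 mol/L; C(t) = C_ss + (C₀ − C_ss) e^(−a t).
C(11.9) = 0.51848 + (1.2315)·e^(−0.14172·11.9) = 0.51848 + (1.2315)·0.18516 = 0.74651 mol/L.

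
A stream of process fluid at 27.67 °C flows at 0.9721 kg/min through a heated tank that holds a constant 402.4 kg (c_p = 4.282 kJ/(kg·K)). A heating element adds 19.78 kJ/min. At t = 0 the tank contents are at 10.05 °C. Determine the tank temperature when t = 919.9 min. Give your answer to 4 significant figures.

30.00 °C

Energy balance: M c_p dT/dt = ṁ c_p (T_in − T) + 19.78.
Rearrange: dT/dt = (T_ss − T)/τ with τ = M/ṁ = 413.949 min and T_ss = T_in + Q̇/(ṁ c_p) = 32.4219 °C.
This is linear first-order; T(t) = T_ss + (T₀ − T_ss) e^(−t/τ).
T(919.9) = 32.4219 + (-22.3719)·e^(−919.9/413.949) = 32.4219 + (-22.3719)·0.108365 = 29.9976 °C.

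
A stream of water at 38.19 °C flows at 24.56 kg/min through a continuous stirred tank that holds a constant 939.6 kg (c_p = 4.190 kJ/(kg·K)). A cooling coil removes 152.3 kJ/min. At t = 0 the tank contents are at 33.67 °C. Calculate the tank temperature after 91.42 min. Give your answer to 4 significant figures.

36.43 °C

M c_p dT/dt = ṁ c_p (T_in − T) − Q̇.
τ = M/ṁ = 38.2573 min; T_ss = T_in − Q̇/(ṁ c_p) = 38.19 − 152.3/(24.56·4.190) = 36.7100 °C.
T approaches T_ss exponentially: T(t) = T_ss + (T₀ − T_ss) e^(−t/τ).
T(91.42) = 36.7100 + (-3.04001)·e^(−91.42/38.2573) = 36.7100 + (-3.04001)·0.0916657 = 36.4313 °C.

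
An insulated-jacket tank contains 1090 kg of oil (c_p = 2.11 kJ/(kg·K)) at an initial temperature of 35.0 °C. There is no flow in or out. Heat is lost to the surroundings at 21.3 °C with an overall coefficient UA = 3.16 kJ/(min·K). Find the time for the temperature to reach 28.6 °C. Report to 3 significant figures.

458 min

Energy balance: M c_p dT/dt = −UA(T − T_amb).
τ = M c_p/UA = 727.82 min; T_ss = T_amb = 21.300 °C.
T(t) = T_ss + (T₀ − T_ss)e^(−t/τ); set T = 28.6:
t = −τ ln[(T − T_ss)/(T₀ − T_ss)] = −727.82 · ln(0.53285) = 458.18 min.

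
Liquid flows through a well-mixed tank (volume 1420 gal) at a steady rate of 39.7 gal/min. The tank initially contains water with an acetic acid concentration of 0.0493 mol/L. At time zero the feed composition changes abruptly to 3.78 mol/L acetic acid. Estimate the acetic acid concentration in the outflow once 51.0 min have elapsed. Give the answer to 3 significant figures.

Unsteady species balance (constant V, well mixed): V dC/dt = Q(C_in − C).
Rewrite as dC/dt + C/τ = C_in/τ, τ = V/Q = 35.768 min.
C approaches C_in exponentially: C(t) = C_in + (C₀ − C_in) e^(−t/τ).
C(51.0) = 3.78 + (0.0493 − 3.78)·e^(−51.0/35.768) = 3.78 + (-3.7307)·0.24031 = 2.8835 mol/L.

2.88 mol/L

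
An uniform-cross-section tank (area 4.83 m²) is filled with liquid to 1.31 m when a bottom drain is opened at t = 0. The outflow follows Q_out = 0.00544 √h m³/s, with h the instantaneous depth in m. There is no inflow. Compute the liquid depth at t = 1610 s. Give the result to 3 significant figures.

0.0566 m

With no inflow, A dh/dt = −0.00544 √h.
∫ h^(−1/2) dh = −(0.00544/A) ∫ dt, giving 2√h = 2√h₀ − (0.00544/A) t.
√h = √1.31 − 0.00544·1610/(2·4.83) = 1.1446 − 0.90667 = 0.23789.
h = 0.23789² = 0.056590 m.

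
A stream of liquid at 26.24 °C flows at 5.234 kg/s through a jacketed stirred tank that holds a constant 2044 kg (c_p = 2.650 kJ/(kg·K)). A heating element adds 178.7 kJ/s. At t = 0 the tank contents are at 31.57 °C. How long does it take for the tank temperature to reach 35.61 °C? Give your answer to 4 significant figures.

M c_p dT/dt = ṁ c_p (T_in − T) + Q̇.
τ = M/ṁ = 390.524 s; T_ss = T_in + Q̇/(ṁ c_p) = 39.1238 °C.
T(t) = T_ss + (T₀ − T_ss) e^(−t/τ). Set T = 35.61:
e^(−t/τ) = (35.61 − 39.1238)/(31.57 − 39.1238) = 0.465172
t = −390.524 · ln(0.465172) = 298.886 s.

298.9 s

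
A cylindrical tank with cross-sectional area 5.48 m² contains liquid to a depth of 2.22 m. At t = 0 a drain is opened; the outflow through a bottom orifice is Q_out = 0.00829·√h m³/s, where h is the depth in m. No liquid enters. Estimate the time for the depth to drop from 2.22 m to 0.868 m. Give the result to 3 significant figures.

Unsteady balance on liquid volume: A dh/dt = −0.00829 √h.
This is separable: 2 d(√h)/dt = −0.00829/A, so √h = √h₀ − (0.00829/(2A)) t.
t = 2A(√h₀ − √h)/0.00829 = 2·5.48·(√2.22 − √0.868)/0.00829
  = 10.960 × (1.4900 − 0.93167) / 0.00829 = 738.12 s.

738 s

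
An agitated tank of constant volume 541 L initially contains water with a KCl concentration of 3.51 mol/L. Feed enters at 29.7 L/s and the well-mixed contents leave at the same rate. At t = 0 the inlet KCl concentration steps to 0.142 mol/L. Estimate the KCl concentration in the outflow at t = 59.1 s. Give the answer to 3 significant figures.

Unsteady species balance (constant V, well mixed): V dC/dt = Q(C_in − C).
Time constant τ = V/Q = 541/29.7 = 18.215 s.
C approaches C_in exponentially: C(t) = C_in + (C₀ − C_in) e^(−t/τ).
C(59.1) = 0.142 + (3.51 − 0.142)·e^(−59.1/18.215) = 0.142 + (3.3680)·0.038988 = 0.27331 mol/L.

0.273 mol/L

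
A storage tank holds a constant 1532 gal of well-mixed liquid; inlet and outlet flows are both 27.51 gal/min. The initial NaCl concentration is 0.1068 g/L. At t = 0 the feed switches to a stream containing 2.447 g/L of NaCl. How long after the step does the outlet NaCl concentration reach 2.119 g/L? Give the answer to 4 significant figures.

Species balance: V dC/dt = Q(C_in − C) ⇒ τ = V/Q = 55.6888 min.
C(t) = C_in + (C₀ − C_in) e^(−t/τ). Set C = 2.119 and solve for t:
e^(−t/τ) = (C − C_in)/(C₀ − C_in) = (2.119 − 2.447)/(0.1068 − 2.447) = 0.140159
t = −τ ln(…) = 55.6888 × 1.96498 = 109.427 min.

109.4 min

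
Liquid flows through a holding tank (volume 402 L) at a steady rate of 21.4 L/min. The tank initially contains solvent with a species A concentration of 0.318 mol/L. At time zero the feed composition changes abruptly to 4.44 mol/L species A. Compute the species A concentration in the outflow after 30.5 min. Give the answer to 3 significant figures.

Accumulation = in − out for the solute gives V dC/dt = Q(C_in − C).
Time constant τ = V/Q = 402/21.4 = 18.785 min.
Solution: C(t) = C_in + (C₀ − C_in) e^(−t/τ).
C(30.5) = 4.44 + (0.318 − 4.44)·e^(−30.5/18.785) = 4.44 + (-4.1220)·0.19718 = 3.6272 mol/L.

3.63 mol/L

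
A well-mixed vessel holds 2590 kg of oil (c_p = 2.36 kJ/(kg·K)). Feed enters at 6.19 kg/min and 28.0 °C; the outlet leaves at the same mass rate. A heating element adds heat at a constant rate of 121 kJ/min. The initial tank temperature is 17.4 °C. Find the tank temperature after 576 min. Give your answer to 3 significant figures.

Unsteady energy balance on the tank contents: M c_p dT/dt = ṁ c_p (T_in − T) + 121.
τ = M/ṁ = 418.42 min; T_ss = T_in + Q̇/(ṁ c_p) = 28.0 + 121/(6.19·2.36) = 36.283 °C.
Solution: T(t) = T_ss + (T₀ − T_ss) e^(−t/τ).
T(576) = 36.283 + (-18.883)·e^(−576/418.42) = 36.283 + (-18.883)·0.25243 = 31.516 °C.

31.5 °C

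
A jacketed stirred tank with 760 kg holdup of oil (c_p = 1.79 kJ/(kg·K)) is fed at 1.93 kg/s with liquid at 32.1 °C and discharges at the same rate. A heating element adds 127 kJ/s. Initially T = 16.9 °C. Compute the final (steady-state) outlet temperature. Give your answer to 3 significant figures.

68.9 °C

M c_p dT/dt = ṁ c_p (T_in − T) + Q̇.
At steady state dT/dt = 0 ⇒ T_ss = T_in + Q̇/(ṁ c_p) = 32.1 + 127/(1.93·1.79) = 68.862 °C.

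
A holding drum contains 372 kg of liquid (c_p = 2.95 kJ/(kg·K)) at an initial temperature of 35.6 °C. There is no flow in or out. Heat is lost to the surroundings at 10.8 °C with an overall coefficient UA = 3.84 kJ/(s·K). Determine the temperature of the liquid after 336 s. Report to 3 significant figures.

18.5 °C

Lumped-capacitance energy balance: M c_p dT/dt = UA(T_amb − T).
dT/dt = (T_ss − T)/τ with T_ss = T_amb = 10.800 °C, τ = M c_p/UA = 372·2.95/3.84 = 285.78 s.
Solution: T(t) = T_ss + (T₀ − T_ss) e^(−t/τ).
T(336) = 10.800 + (24.800)·0.30860 = 18.453 °C.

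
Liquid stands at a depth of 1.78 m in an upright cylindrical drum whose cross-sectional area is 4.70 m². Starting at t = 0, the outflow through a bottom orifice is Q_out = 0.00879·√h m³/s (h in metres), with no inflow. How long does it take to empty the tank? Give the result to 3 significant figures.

With no inflow, A dh/dt = −0.00879 √h.
This is separable: 2 d(√h)/dt = −0.00879/A, so √h = √h₀ − (0.00879/(2A)) t.
Set h = 0: 2√h₀ = (0.00879/A) t_empty ⇒ t_empty = 2A√h₀/0.00879.
t_empty = 2·4.70·√1.78/0.00879 = 9.4000·1.3342/0.00879 = 1426.8 s.

1430 s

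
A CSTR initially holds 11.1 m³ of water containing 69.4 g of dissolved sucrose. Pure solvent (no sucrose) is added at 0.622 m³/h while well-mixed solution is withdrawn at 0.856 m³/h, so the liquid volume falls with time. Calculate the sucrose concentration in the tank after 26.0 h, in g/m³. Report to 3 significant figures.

Total volume: dV/dt = Q_in − Q_out = -0.23400 m³/h, so V(t) = 11.1 − 0.23400 t and V(26.0) = 5.0160 m³.
Solute balance: dm/dt = 0 − Q_out C = −Q_out m/V(t).
dm/m = −Q_out dt/(V₀ − 0.23400 t); integrating gives ln(m/m₀) = −(Q_out/(Q_in−Q_out)) ln(V/V₀).
m = m₀ (V₀/V)^(Q_out/(Q_in−Q_out)) = 69.4 × (11.1/5.0160)^(-3.6581) = 3.7969 g.
C = m/V = 3.7969/5.0160 = 0.75697 g/m³.

0.757 g/m³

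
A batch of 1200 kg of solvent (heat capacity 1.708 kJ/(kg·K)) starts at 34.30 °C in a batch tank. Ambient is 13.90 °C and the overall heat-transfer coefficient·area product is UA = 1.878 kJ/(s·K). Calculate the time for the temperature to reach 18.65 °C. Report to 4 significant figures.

1591 s

M c_p dT/dt = −UA(T − T_amb).
τ = M c_p/UA = 1091.37 s; T_ss = T_amb = 13.9000 °C.
T(t) = T_ss + (T₀ − T_ss)e^(−t/τ); set T = 18.65:
t = −τ ln[(T − T_ss)/(T₀ − T_ss)] = −1091.37 · ln(0.232843) = 1590.56 s.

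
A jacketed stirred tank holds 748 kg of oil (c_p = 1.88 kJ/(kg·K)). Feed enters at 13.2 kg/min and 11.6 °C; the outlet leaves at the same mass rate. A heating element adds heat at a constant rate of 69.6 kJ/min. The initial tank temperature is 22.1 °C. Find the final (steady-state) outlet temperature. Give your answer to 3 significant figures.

M c_p dT/dt = ṁ c_p (T_in − T) + Q̇.
At steady state dT/dt = 0 ⇒ T_ss = T_in + Q̇/(ṁ c_p) = 11.6 + 69.6/(13.2·1.88) = 14.405 °C.

14.4 °C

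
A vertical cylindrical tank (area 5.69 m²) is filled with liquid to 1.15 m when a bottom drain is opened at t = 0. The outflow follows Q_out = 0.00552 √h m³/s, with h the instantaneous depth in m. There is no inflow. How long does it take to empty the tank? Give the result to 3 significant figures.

A dh/dt = −Q_out = −0.00552 √h.
This is separable: 2 d(√h)/dt = −0.00552/A, so √h = √h₀ − (0.00552/(2A)) t.
Set h = 0: 2√h₀ = (0.00552/A) t_empty ⇒ t_empty = 2A√h₀/0.00552.
t_empty = 2·5.69·√1.15/0.00552 = 11.380·1.0724/0.00552 = 2210.8 s.

2210 s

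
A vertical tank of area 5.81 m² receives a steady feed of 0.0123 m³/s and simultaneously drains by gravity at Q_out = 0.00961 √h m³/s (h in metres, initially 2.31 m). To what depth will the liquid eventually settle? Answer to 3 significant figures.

Level balance: A dh/dt = 0.0123 − 0.00961 √h. Setting dh/dt = 0:
Q_in = 0.00961 √h_ss ⇒ √h_ss = 0.0123/0.00961 = 1.2799.
h_ss = 1.2799² = 1.6382 m. (Since h₀ = 2.31 m > h_ss, the level will fall toward this value.)

1.64 m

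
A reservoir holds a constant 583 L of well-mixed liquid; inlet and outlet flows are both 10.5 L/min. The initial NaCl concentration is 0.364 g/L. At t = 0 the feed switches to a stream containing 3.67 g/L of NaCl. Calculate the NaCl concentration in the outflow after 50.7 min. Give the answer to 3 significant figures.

2.34 g/L

Species balance on the tank: V dC/dt = Q(C_in − C).
Rewrite as dC/dt + C/τ = C_in/τ, τ = V/Q = 55.524 min.
C approaches C_in exponentially: C(t) = C_in + (C₀ − C_in) e^(−t/τ).
C(50.7) = 3.67 + (0.364 − 3.67)·e^(−50.7/55.524) = 3.67 + (-3.3060)·0.40127 = 2.3434 g/L.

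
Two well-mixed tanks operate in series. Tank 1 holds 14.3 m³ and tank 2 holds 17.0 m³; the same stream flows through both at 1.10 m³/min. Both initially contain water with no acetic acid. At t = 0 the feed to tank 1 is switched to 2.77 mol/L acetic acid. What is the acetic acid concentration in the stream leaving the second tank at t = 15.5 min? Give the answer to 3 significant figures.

Each tank obeys Vᵢ dCᵢ/dt = Q(Cᵢ₋₁ − Cᵢ), so τᵢ = Vᵢ/Q.
τ₁ = 14.3/1.10 = 13.000 min; τ₂ = 17.0/1.10 = 15.455 min.
Tank 1: C₁ = C_in(1 − e^(−t/τ₁)). Tank 2 (τ₁ ≠ τ₂): C₂ = C_in[1 − (τ₁ e^(−t/τ₁) − τ₂ e^(−t/τ₂))/(τ₁ − τ₂)].
At t = 15.5: e^(−t/τ₁) = 0.30352, e^(−t/τ₂) = 0.36680.
C₂ = 2.77·[1 − (13.000·0.30352 − 15.455·0.36680)/(-2.4545)] = 2.77·0.29806 = 0.82562 mol/L.

0.826 mol/L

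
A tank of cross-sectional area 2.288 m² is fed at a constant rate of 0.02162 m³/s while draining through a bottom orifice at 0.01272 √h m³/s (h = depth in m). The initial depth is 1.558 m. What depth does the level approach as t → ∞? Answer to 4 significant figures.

Unsteady balance on liquid volume: A dh/dt = Q_in − 0.01272 √h. At steady state dh/dt = 0:
Q_in = 0.01272 √h_ss ⇒ √h_ss = 0.02162/0.01272 = 1.69969.
h_ss = 1.69969² = 2.88893 m. (Since h₀ = 1.558 m < h_ss, the level will rise toward this value.)

2.889 m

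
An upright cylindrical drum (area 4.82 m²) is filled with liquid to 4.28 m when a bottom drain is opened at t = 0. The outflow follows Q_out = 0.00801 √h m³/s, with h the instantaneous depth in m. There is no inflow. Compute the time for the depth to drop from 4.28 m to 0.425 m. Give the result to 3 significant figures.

1710 s

Accumulation of liquid (constant cross-section A): A dh/dt = −0.00801 √h.
∫ h^(−1/2) dh = −(0.00801/A) ∫ dt, giving 2√h = 2√h₀ − (0.00801/A) t.
t = 2A(√h₀ − √h)/0.00801 = 2·4.82·(√4.28 − √0.425)/0.00801
  = 9.6400 × (2.0688 − 0.65192) / 0.00801 = 1705.2 s.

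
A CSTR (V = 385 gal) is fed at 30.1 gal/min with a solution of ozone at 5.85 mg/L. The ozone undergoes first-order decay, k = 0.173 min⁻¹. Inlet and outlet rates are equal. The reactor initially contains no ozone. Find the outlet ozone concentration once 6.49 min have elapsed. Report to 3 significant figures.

1.46 mg/L

Accumulation = in − out − consumed: V dC/dt = Q C_in − Q C − k V C.
dC/dt = (Q/V) C_in − (Q/V + k) C; effective rate a = Q/V + k = 0.078182 + 0.173 = 0.25118 min⁻¹.
C_ss = Q C_in/(Q + kV) = 1.8208 mg/L; C(t) = C_ss + (C₀ − C_ss) e^(−a t).
C(6.49) = 1.8208 + (-1.8208)·e^(−0.25118·6.49) = 1.8208 + (-1.8208)·0.19590 = 1.4641 mg/L.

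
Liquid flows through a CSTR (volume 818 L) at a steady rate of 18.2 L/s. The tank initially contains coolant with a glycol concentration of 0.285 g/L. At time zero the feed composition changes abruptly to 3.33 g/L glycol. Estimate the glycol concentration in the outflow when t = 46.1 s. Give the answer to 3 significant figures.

Transient balance on the dissolved component: V dC/dt = Q(C_in − C).
Time constant τ = V/Q = 818/18.2 = 44.945 s.
Integrating: C(t) = C_in + (C₀ − C_in) e^(−t/τ).
C(46.1) = 3.33 + (0.285 − 3.33)·e^(−46.1/44.945) = 3.33 + (-3.0450)·0.35855 = 2.2382 g/L.

2.24 g/L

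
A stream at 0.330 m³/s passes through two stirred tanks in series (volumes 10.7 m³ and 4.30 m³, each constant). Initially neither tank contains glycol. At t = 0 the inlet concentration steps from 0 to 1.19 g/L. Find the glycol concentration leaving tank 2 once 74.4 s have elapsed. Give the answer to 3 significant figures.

0.992 g/L

Each tank obeys Vᵢ dCᵢ/dt = Q(Cᵢ₋₁ − Cᵢ), so τᵢ = Vᵢ/Q.
τ₁ = 10.7/0.330 = 32.424 s; τ₂ = 4.30/0.330 = 13.030 s.
Solving the cascade with C₁(0)=C₂(0)=0 gives C₂(t) = C_in[1 − (τ₁ e^(−t/τ₁) − τ₂ e^(−t/τ₂))/(τ₁ − τ₂)].
At t = 74.4: e^(−t/τ₁) = 0.10080, e^(−t/τ₂) = 0.0033134.
C₂ = 1.19·[1 − (32.424·0.10080 − 13.030·0.0033134)/(19.394)] = 1.19·0.83369 = 0.99210 g/L.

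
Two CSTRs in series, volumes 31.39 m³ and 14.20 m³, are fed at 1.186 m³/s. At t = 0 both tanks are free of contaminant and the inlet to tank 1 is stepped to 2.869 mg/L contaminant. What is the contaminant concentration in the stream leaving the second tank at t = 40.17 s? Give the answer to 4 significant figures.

1.803 mg/L

Time constants: τᵢ = Vᵢ/Q for each well-mixed tank.
τ₁ = 31.39/1.186 = 26.4671 s; τ₂ = 14.20/1.186 = 11.9730 s.
Tank 1: C₁ = C_in(1 − e^(−t/τ₁)). Tank 2 (τ₁ ≠ τ₂): C₂ = C_in[1 − (τ₁ e^(−t/τ₁) − τ₂ e^(−t/τ₂))/(τ₁ − τ₂)].
At t = 40.17: e^(−t/τ₁) = 0.219208, e^(−t/τ₂) = 0.0349078.
C₂ = 2.869·[1 − (26.4671·0.219208 − 11.9730·0.0349078)/(14.4941)] = 2.869·0.628548 = 1.80330 mg/L.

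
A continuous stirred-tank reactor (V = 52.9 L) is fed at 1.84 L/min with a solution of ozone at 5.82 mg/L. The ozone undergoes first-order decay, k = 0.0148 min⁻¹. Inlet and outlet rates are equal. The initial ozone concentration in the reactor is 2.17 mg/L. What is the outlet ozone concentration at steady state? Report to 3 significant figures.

Accumulation = in − out − consumed: V dC/dt = Q C_in − Q C − k V C.
Steady state (dC/dt = 0): C_ss = Q C_in/(Q + kV) = C_in/(1 + kV/Q).
C_ss = 1.84·5.82/(1.84 + 0.0148·52.9) = 10.709/2.6229 = 4.0828 mg/L.

4.08 mg/L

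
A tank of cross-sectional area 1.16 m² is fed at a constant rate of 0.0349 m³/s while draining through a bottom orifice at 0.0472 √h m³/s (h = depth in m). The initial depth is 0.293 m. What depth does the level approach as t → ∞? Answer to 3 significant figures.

Unsteady balance on liquid volume: A dh/dt = Q_in − 0.0472 √h. At steady state dh/dt = 0:
Q_in = 0.0472 √h_ss ⇒ √h_ss = 0.0349/0.0472 = 0.73941.
h_ss = 0.73941² = 0.54672 m. (Since h₀ = 0.293 m < h_ss, the level will rise toward this value.)

0.547 m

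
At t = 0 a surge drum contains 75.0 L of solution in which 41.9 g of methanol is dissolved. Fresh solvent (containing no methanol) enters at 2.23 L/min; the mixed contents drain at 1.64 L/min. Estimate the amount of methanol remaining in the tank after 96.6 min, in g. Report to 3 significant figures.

Total volume: dV/dt = Q_in − Q_out = 0.59000 L/min, so V(t) = 75.0 + 0.59000 t and V(96.6) = 131.99 L.
Species balance (pure solvent in): dm/dt = −Q_out · m/V(t).
dm/m = −Q_out dt/(V₀ + 0.59000 t); integrating gives ln(m/m₀) = −(Q_out/(Q_in−Q_out)) ln(V/V₀).
m = m₀ (V₀/V)^(Q_out/(Q_in−Q_out)) = 41.9 × (75.0/131.99)^(2.7797) = 8.7062 g.

8.71 g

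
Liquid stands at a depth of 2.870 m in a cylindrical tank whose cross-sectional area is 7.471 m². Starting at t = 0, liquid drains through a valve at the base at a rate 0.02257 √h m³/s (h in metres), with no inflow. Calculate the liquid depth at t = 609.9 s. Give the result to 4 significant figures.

With no inflow, A dh/dt = −0.02257 √h.
∫ h^(−1/2) dh = −(0.02257/A) ∫ dt, giving 2√h = 2√h₀ − (0.02257/A) t.
√h = √2.870 − 0.02257·609.9/(2·7.471) = 1.69411 − 0.921258 = 0.772849.
h = 0.772849² = 0.597296 m.

0.5973 m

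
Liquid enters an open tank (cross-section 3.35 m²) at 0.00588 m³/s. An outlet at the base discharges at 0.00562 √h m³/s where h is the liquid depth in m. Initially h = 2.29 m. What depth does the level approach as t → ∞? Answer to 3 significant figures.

1.09 m

Level balance: A dh/dt = 0.00588 − 0.00562 √h. Setting dh/dt = 0:
Q_in = 0.00562 √h_ss ⇒ √h_ss = 0.00588/0.00562 = 1.0463.
h_ss = 1.0463² = 1.0947 m. (Since h₀ = 2.29 m > h_ss, the level will fall toward this value.)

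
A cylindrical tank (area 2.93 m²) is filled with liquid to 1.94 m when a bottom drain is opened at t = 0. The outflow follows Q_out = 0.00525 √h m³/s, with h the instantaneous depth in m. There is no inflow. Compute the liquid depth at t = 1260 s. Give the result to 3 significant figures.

0.0697 m

A dh/dt = −Q_out = −0.00525 √h.
Separate and integrate: 2(√h − √h₀) = −(0.00525/A) t.
√h = √1.94 − 0.00525·1260/(2·2.93) = 1.3928 − 1.1288 = 0.26400.
h = 0.26400² = 0.069696 m.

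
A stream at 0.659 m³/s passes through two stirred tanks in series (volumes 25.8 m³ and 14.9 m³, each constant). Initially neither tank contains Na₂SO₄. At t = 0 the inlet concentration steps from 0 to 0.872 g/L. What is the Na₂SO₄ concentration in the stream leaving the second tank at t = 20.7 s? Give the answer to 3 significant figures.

Each tank obeys Vᵢ dCᵢ/dt = Q(Cᵢ₋₁ − Cᵢ), so τᵢ = Vᵢ/Q.
τ₁ = 25.8/0.659 = 39.150 s; τ₂ = 14.9/0.659 = 22.610 s.
Tank 1: C₁ = C_in(1 − e^(−t/τ₁)). Tank 2 (τ₁ ≠ τ₂): C₂ = C_in[1 − (τ₁ e^(−t/τ₁) − τ₂ e^(−t/τ₂))/(τ₁ − τ₂)].
At t = 20.7: e^(−t/τ₁) = 0.58935, e^(−t/τ₂) = 0.40031.
C₂ = 0.872·[1 − (39.150·0.58935 − 22.610·0.40031)/(16.540)] = 0.872·0.15223 = 0.13274 g/L.

0.133 g/L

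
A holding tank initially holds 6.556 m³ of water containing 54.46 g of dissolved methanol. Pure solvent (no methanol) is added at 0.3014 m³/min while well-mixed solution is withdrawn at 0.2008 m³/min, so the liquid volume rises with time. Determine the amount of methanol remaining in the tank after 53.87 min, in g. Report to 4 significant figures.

Let m(t) be the amount of methanol. Volume: V(t) = V₀ + (Q_in − Q_out) t = 6.556 + 0.100600 t; V(53.87) = 11.9753 m³.
Species balance (pure solvent in): dm/dt = −Q_out · m/V(t).
Separate: dm/m = −Q_out dt/V(t) ⇒ ln(m/m₀) = −(Q_out/(Q_in−Q_out)) ln(V/V₀).
m = m₀ (V₀/V)^(Q_out/(Q_in−Q_out)) = 54.46 × (6.556/11.9753)^(1.99602) = 16.3614 g.

16.36 g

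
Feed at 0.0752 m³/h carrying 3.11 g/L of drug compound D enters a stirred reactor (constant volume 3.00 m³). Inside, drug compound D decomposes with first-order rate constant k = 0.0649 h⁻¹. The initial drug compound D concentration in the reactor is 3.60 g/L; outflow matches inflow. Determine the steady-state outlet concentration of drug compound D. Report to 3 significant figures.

Accumulation = in − out − consumed: V dC/dt = Q C_in − Q C − k V C.
Steady state (dC/dt = 0): C_ss = Q C_in/(Q + kV) = C_in/(1 + kV/Q).
C_ss = 0.0752·3.11/(0.0752 + 0.0649·3.00) = 0.23387/0.26990 = 0.86651 g/L.

0.867 g/L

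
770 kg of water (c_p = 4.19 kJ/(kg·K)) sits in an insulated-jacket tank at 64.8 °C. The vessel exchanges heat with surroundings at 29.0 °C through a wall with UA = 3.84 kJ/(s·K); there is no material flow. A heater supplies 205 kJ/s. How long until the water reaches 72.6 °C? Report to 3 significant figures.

492 s

M c_p dT/dt = −UA(T − T_amb) + Q̇.
τ = M c_p/UA = 840.18 s; T_ss = T_amb + Q̇/UA = 29.0 + 205/3.84 = 82.385 °C.
T(t) = T_ss + (T₀ − T_ss)e^(−t/τ); set T = 72.6:
t = −τ ln[(T − T_ss)/(T₀ − T_ss)] = −840.18 · ln(0.55645) = 492.50 s.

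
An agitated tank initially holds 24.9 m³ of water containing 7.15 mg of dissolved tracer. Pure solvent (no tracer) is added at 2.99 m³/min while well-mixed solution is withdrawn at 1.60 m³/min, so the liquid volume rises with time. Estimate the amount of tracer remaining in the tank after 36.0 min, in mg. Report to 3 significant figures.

2.01 mg

Let m(t) be the amount of tracer. Volume: V(t) = V₀ + (Q_in − Q_out) t = 24.9 + 1.3900 t; V(36.0) = 74.940 m³.
Solute balance: dm/dt = 0 − Q_out C = −Q_out m/V(t).
Separate: dm/m = −Q_out dt/V(t) ⇒ ln(m/m₀) = −(Q_out/(Q_in−Q_out)) ln(V/V₀).
m = m₀ (V₀/V)^(Q_out/(Q_in−Q_out)) = 7.15 × (24.9/74.940)^(1.1511) = 2.0114 mg.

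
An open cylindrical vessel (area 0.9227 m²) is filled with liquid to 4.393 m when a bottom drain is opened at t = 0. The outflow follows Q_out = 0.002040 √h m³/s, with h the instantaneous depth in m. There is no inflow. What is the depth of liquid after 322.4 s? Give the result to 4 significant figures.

With no inflow, A dh/dt = −0.002040 √h.
This is separable: 2 d(√h)/dt = −0.002040/A, so √h = √h₀ − (0.002040/(2A)) t.
√h = √4.393 − 0.002040·322.4/(2·0.9227) = 2.09595 − 0.356398 = 1.73955.
h = 1.73955² = 3.02604 m.

3.026 m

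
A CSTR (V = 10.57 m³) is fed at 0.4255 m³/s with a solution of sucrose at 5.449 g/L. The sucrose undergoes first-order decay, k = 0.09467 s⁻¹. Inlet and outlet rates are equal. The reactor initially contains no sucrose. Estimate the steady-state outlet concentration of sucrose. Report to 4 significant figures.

1.626 g/L

Accumulation = in − out − consumed: V dC/dt = Q C_in − Q C − k V C.
At steady state: 0 = Q C_in − (Q + kV) C_ss, so C_ss = Q C_in/(Q + kV).
C_ss = 0.4255·5.449/(0.4255 + 0.09467·10.57) = 2.31855/1.42616 = 1.62573 g/L.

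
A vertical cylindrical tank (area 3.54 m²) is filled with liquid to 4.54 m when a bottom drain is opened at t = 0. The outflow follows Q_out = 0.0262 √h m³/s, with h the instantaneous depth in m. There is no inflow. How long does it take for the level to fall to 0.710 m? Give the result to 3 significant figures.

With no inflow, A dh/dt = −0.0262 √h.
∫ h^(−1/2) dh = −(0.0262/A) ∫ dt, giving 2√h = 2√h₀ − (0.0262/A) t.
t = 2A(√h₀ − √h)/0.0262 = 2·3.54·(√4.54 − √0.710)/0.0262
  = 7.0800 × (2.1307 − 0.84261) / 0.0262 = 348.09 s.

348 s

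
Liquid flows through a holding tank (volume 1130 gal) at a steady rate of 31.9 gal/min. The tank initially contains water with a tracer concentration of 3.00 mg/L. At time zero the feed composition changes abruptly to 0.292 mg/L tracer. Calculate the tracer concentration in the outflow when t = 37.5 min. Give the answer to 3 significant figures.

1.23 mg/L

Mass balance on the solute (V constant): V dC/dt = Q(C_in − C).
Rewrite as dC/dt + C/τ = C_in/τ, τ = V/Q = 35.423 min.
Integrating: C(t) = C_in + (C₀ − C_in) e^(−t/τ).
C(37.5) = 0.292 + (3.00 − 0.292)·e^(−37.5/35.423) = 0.292 + (2.7080)·0.34693 = 1.2315 mg/L.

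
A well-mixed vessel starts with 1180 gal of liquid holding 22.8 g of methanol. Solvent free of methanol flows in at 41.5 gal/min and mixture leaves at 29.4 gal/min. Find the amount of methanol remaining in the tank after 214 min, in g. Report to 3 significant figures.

1.36 g

Let m(t) be the amount of methanol. Volume: V(t) = V₀ + (Q_in − Q_out) t = 1180 + 12.100 t; V(214) = 3769.4 gal.
Solute balance: dm/dt = 0 − Q_out C = −Q_out m/V(t).
dm/m = −Q_out dt/(V₀ + 12.100 t); integrating gives ln(m/m₀) = −(Q_out/(Q_in−Q_out)) ln(V/V₀).
m = m₀ (V₀/V)^(Q_out/(Q_in−Q_out)) = 22.8 × (1180/3769.4)^(2.4298) = 1.3564 g.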